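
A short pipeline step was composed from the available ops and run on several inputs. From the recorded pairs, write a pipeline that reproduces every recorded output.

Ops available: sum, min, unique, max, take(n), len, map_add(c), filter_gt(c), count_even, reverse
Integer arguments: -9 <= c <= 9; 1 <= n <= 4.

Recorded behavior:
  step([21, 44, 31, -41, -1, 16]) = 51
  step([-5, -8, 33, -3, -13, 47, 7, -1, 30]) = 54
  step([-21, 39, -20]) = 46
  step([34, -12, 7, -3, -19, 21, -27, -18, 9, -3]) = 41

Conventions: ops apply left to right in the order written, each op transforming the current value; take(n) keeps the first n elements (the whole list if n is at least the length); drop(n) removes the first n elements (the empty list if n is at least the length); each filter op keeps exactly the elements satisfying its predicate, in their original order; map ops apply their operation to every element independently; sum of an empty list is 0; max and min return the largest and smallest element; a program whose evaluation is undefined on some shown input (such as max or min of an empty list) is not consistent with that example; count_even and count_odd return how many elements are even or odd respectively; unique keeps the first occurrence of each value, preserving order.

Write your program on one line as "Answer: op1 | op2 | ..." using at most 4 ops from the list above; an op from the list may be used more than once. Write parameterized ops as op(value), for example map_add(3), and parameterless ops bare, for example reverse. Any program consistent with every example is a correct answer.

filter_gt(0) | map_add(7) | max

Check, running the answer program on each example:
  [21, 44, 31, -41, -1, 16] -> [21, 44, 31, 16] -> [28, 51, 38, 23] -> 51
  [-5, -8, 33, -3, -13, 47, 7, -1, 30] -> [33, 47, 7, 30] -> [40, 54, 14, 37] -> 54
  [-21, 39, -20] -> [39] -> [46] -> 46
  [34, -12, 7, -3, -19, 21, -27, -18, 9, -3] -> [34, 7, 21, 9] -> [41, 14, 28, 16] -> 41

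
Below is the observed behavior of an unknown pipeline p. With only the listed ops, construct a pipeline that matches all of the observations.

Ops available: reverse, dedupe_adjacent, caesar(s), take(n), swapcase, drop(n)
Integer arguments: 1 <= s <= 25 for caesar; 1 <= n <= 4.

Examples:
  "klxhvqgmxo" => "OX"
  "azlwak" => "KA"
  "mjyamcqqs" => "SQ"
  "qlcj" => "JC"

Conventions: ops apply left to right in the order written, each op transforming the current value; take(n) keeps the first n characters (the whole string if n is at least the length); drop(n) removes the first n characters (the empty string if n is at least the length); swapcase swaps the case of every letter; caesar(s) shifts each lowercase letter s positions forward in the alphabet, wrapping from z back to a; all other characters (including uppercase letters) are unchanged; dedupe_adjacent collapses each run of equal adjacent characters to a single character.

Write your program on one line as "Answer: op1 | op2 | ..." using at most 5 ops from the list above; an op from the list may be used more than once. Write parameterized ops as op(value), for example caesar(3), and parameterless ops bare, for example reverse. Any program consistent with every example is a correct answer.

reverse | swapcase | dedupe_adjacent | take(2)

Check, running the answer program on each example:
  "klxhvqgmxo" -> "oxmgqvhxlk" -> "OXMGQVHXLK" -> "OXMGQVHXLK" -> "OX"
  "azlwak" -> "kawlza" -> "KAWLZA" -> "KAWLZA" -> "KA"
  "mjyamcqqs" -> "sqqcmayjm" -> "SQQCMAYJM" -> "SQCMAYJM" -> "SQ"
  "qlcj" -> "jclq" -> "JCLQ" -> "JCLQ" -> "JC"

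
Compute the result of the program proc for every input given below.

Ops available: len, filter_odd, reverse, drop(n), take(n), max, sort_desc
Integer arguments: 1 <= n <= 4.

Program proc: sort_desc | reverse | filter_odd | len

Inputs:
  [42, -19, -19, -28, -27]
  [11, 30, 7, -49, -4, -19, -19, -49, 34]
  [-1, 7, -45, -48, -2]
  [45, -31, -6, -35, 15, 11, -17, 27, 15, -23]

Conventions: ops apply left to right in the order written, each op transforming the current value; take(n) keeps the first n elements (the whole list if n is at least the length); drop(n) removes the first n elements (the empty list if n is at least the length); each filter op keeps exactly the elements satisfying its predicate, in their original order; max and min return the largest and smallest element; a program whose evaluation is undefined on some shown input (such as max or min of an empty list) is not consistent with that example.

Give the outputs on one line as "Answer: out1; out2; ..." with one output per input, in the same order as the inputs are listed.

3; 6; 3; 9

Execution, op by op:
  [42, -19, -19, -28, -27] -> [42, -19, -19, -27, -28] -> [-28, -27, -19, -19, 42] -> [-27, -19, -19] -> 3
  [11, 30, 7, -49, -4, -19, -19, -49, 34] -> [34, 30, 11, 7, -4, -19, -19, -49, -49] -> [-49, -49, -19, -19, -4, 7, 11, 30, 34] -> [-49, -49, -19, -19, 7, 11] -> 6
  [-1, 7, -45, -48, -2] -> [7, -1, -2, -45, -48] -> [-48, -45, -2, -1, 7] -> [-45, -1, 7] -> 3
  [45, -31, -6, -35, 15, 11, -17, 27, 15, -23] -> [45, 27, 15, 15, 11, -6, -17, -23, -31, -35] -> [-35, -31, -23, -17, -6, 11, 15, 15, 27, 45] -> [-35, -31, -23, -17, 11, 15, 15, 27, 45] -> 9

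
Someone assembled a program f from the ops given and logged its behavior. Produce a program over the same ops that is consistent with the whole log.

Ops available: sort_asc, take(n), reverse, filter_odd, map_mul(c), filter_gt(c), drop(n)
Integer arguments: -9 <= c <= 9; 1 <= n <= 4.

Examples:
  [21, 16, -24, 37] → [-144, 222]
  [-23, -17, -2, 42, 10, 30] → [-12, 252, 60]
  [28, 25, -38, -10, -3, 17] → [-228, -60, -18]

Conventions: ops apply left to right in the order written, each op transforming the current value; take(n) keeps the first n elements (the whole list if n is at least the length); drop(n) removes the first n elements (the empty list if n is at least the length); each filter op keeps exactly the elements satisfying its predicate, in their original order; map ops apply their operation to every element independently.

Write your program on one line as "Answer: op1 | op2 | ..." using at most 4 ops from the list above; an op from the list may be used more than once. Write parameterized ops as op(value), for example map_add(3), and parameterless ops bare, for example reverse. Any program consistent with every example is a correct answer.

drop(2) | map_mul(6) | take(3)

Check, running the answer program on each example:
  [21, 16, -24, 37] -> [-24, 37] -> [-144, 222] -> [-144, 222]
  [-23, -17, -2, 42, 10, 30] -> [-2, 42, 10, 30] -> [-12, 252, 60, 180] -> [-12, 252, 60]
  [28, 25, -38, -10, -3, 17] -> [-38, -10, -3, 17] -> [-228, -60, -18, 102] -> [-228, -60, -18]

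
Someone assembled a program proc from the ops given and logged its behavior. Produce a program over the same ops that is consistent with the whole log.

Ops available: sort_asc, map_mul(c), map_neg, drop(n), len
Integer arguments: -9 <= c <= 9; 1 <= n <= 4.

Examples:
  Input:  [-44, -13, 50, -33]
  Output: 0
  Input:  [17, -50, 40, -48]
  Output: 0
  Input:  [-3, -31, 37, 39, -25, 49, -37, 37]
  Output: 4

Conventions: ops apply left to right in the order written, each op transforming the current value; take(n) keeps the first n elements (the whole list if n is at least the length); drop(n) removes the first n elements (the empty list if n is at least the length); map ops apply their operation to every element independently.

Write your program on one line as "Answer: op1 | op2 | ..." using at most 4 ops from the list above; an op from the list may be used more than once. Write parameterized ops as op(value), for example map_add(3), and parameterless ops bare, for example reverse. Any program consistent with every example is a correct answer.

map_mul(-7) | sort_asc | drop(4) | len

Check, running the answer program on each example:
  [-44, -13, 50, -33] -> [308, 91, -350, 231] -> [-350, 91, 231, 308] -> [] -> 0
  [17, -50, 40, -48] -> [-119, 350, -280, 336] -> [-280, -119, 336, 350] -> [] -> 0
  [-3, -31, 37, 39, -25, 49, -37, 37] -> [21, 217, -259, -273, 175, -343, 259, -259] -> [-343, -273, -259, -259, 21, 175, 217, 259] -> [21, 175, 217, 259] -> 4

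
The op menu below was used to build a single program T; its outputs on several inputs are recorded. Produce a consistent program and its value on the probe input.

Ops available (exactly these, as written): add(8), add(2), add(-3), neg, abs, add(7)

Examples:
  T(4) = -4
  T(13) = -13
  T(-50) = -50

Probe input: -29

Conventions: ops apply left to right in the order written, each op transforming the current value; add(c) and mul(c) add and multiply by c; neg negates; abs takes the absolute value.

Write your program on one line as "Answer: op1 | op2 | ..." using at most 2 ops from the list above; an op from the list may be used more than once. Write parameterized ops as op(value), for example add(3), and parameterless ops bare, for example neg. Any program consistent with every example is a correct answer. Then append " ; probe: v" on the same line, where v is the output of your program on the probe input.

abs | neg ; probe: -29

Check, running the answer program on each example:
  4 -> 4 -> -4
  13 -> 13 -> -13
  -50 -> 50 -> -50
  probe: -29 -> 29 -> -29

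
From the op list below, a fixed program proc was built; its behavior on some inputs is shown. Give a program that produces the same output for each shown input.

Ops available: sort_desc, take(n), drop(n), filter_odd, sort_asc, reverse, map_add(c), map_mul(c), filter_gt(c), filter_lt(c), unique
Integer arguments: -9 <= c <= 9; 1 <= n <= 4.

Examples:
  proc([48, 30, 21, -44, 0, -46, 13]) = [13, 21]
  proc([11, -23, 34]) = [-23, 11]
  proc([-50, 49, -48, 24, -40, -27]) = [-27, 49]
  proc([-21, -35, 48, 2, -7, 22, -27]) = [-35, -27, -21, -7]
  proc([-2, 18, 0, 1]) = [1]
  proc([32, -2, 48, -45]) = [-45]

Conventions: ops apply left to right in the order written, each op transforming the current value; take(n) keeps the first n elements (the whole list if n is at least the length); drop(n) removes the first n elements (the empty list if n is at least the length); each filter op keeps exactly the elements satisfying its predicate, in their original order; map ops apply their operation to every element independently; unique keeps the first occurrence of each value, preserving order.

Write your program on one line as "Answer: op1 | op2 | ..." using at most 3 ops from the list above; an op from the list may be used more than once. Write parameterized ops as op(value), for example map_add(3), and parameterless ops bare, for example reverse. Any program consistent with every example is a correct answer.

sort_asc | filter_odd

Check, running the answer program on each example:
  [48, 30, 21, -44, 0, -46, 13] -> [-46, -44, 0, 13, 21, 30, 48] -> [13, 21]
  [11, -23, 34] -> [-23, 11, 34] -> [-23, 11]
  [-50, 49, -48, 24, -40, -27] -> [-50, -48, -40, -27, 24, 49] -> [-27, 49]
  [-21, -35, 48, 2, -7, 22, -27] -> [-35, -27, -21, -7, 2, 22, 48] -> [-35, -27, -21, -7]
  [-2, 18, 0, 1] -> [-2, 0, 1, 18] -> [1]
  [32, -2, 48, -45] -> [-45, -2, 32, 48] -> [-45]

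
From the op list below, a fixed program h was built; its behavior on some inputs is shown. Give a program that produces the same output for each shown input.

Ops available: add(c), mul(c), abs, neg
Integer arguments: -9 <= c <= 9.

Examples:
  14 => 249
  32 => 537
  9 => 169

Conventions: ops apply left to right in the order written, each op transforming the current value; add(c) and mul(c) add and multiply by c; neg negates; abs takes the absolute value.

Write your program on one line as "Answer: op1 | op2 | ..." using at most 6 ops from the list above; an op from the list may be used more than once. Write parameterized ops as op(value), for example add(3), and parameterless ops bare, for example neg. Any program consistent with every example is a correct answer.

mul(4) | add(5) | mul(4) | add(1) | add(4)

Check, running the answer program on each example:
  14 -> 56 -> 61 -> 244 -> 245 -> 249
  32 -> 128 -> 133 -> 532 -> 533 -> 537
  9 -> 36 -> 41 -> 164 -> 165 -> 169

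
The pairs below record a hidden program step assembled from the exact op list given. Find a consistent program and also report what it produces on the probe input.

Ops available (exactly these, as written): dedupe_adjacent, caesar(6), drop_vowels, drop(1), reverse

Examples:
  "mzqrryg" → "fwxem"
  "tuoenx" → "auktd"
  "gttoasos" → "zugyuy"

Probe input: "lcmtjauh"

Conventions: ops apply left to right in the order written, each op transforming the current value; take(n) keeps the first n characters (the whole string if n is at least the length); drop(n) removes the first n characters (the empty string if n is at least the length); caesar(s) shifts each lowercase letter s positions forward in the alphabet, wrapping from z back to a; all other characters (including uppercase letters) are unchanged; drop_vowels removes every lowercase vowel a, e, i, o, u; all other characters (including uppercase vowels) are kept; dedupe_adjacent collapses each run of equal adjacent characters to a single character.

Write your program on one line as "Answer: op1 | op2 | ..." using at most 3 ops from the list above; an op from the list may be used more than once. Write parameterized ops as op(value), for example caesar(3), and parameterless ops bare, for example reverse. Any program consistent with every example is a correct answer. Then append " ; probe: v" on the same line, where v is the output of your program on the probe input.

dedupe_adjacent | drop(1) | caesar(6) ; probe: "iszpgan"

Check, running the answer program on each example:
  "mzqrryg" -> "mzqryg" -> "zqryg" -> "fwxem"
  "tuoenx" -> "tuoenx" -> "uoenx" -> "auktd"
  "gttoasos" -> "gtoasos" -> "toasos" -> "zugyuy"
  probe: "lcmtjauh" -> "lcmtjauh" -> "cmtjauh" -> "iszpgan"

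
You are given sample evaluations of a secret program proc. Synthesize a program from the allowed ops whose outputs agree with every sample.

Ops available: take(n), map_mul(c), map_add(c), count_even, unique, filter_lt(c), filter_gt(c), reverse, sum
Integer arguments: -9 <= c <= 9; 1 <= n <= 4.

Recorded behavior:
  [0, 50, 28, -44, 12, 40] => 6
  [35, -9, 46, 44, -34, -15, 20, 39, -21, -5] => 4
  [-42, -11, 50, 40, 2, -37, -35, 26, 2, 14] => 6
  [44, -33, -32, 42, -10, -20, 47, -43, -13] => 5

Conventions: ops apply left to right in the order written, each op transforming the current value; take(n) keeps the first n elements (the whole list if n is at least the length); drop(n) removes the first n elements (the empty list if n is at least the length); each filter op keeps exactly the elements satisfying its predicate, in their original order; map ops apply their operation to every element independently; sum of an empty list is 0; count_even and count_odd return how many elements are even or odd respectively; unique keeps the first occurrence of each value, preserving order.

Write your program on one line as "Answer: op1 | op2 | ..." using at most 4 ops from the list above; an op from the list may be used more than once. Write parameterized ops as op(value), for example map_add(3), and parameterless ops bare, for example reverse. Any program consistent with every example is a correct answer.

unique | reverse | count_even

Check, running the answer program on each example:
  [0, 50, 28, -44, 12, 40] -> [0, 50, 28, -44, 12, 40] -> [40, 12, -44, 28, 50, 0] -> 6
  [35, -9, 46, 44, -34, -15, 20, 39, -21, -5] -> [35, -9, 46, 44, -34, -15, 20, 39, -21, -5] -> [-5, -21, 39, 20, -15, -34, 44, 46, -9, 35] -> 4
  [-42, -11, 50, 40, 2, -37, -35, 26, 2, 14] -> [-42, -11, 50, 40, 2, -37, -35, 26, 14] -> [14, 26, -35, -37, 2, 40, 50, -11, -42] -> 6
  [44, -33, -32, 42, -10, -20, 47, -43, -13] -> [44, -33, -32, 42, -10, -20, 47, -43, -13] -> [-13, -43, 47, -20, -10, 42, -32, -33, 44] -> 5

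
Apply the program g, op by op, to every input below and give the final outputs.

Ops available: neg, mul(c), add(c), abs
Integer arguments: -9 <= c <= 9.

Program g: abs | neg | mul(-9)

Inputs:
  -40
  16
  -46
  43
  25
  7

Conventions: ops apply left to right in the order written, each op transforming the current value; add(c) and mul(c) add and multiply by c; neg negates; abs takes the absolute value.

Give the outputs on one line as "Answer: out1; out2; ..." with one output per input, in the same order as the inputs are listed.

360; 144; 414; 387; 225; 63

Execution, op by op:
  -40 -> 40 -> -40 -> 360
  16 -> 16 -> -16 -> 144
  -46 -> 46 -> -46 -> 414
  43 -> 43 -> -43 -> 387
  25 -> 25 -> -25 -> 225
  7 -> 7 -> -7 -> 63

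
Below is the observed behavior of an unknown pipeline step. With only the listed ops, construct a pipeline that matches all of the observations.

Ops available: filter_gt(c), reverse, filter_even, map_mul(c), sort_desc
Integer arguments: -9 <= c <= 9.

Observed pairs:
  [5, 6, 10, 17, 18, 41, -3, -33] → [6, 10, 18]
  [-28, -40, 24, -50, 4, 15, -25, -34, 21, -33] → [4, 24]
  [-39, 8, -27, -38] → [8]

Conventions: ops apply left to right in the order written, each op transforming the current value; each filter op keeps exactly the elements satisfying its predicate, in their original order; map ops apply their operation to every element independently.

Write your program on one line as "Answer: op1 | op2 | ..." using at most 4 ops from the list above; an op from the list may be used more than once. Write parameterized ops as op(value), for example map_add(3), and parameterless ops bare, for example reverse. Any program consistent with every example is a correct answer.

sort_desc | filter_gt(-7) | filter_even | reverse

Check, running the answer program on each example:
  [5, 6, 10, 17, 18, 41, -3, -33] -> [41, 18, 17, 10, 6, 5, -3, -33] -> [41, 18, 17, 10, 6, 5, -3] -> [18, 10, 6] -> [6, 10, 18]
  [-28, -40, 24, -50, 4, 15, -25, -34, 21, -33] -> [24, 21, 15, 4, -25, -28, -33, -34, -40, -50] -> [24, 21, 15, 4] -> [24, 4] -> [4, 24]
  [-39, 8, -27, -38] -> [8, -27, -38, -39] -> [8] -> [8] -> [8]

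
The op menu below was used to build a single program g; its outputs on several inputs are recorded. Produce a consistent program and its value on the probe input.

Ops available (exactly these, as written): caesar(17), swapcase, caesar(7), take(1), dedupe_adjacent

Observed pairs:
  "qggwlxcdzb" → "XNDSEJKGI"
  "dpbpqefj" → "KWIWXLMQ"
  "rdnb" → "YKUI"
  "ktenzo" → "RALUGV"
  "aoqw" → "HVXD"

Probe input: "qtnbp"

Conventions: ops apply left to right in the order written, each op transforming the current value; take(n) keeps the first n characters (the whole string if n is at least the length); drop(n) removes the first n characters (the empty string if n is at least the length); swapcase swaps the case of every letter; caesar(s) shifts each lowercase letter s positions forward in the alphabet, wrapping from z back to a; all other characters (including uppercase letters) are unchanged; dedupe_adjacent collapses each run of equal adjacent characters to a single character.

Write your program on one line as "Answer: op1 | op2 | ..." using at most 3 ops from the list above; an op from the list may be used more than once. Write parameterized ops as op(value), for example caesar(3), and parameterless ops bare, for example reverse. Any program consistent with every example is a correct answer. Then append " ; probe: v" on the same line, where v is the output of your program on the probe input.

dedupe_adjacent | caesar(7) | swapcase ; probe: "XAUIW"

Check, running the answer program on each example:
  "qggwlxcdzb" -> "qgwlxcdzb" -> "xndsejkgi" -> "XNDSEJKGI"
  "dpbpqefj" -> "dpbpqefj" -> "kwiwxlmq" -> "KWIWXLMQ"
  "rdnb" -> "rdnb" -> "ykui" -> "YKUI"
  "ktenzo" -> "ktenzo" -> "ralugv" -> "RALUGV"
  "aoqw" -> "aoqw" -> "hvxd" -> "HVXD"
  probe: "qtnbp" -> "qtnbp" -> "xauiw" -> "XAUIW"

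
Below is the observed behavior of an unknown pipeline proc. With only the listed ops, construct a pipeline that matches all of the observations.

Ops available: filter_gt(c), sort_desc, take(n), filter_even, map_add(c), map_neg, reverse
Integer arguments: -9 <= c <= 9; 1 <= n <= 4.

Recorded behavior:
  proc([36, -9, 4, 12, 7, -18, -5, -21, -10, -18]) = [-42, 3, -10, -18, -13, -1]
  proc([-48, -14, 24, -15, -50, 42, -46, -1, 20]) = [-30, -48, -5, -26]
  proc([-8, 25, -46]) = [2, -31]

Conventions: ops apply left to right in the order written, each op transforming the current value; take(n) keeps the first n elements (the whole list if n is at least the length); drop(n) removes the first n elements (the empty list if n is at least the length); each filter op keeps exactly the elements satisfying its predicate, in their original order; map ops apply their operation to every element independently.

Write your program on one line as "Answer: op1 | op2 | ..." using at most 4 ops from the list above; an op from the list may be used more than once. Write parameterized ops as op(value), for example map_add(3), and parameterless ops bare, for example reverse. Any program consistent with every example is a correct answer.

map_add(6) | filter_gt(-4) | map_neg

Check, running the answer program on each example:
  [36, -9, 4, 12, 7, -18, -5, -21, -10, -18] -> [42, -3, 10, 18, 13, -12, 1, -15, -4, -12] -> [42, -3, 10, 18, 13, 1] -> [-42, 3, -10, -18, -13, -1]
  [-48, -14, 24, -15, -50, 42, -46, -1, 20] -> [-42, -8, 30, -9, -44, 48, -40, 5, 26] -> [30, 48, 5, 26] -> [-30, -48, -5, -26]
  [-8, 25, -46] -> [-2, 31, -40] -> [-2, 31] -> [2, -31]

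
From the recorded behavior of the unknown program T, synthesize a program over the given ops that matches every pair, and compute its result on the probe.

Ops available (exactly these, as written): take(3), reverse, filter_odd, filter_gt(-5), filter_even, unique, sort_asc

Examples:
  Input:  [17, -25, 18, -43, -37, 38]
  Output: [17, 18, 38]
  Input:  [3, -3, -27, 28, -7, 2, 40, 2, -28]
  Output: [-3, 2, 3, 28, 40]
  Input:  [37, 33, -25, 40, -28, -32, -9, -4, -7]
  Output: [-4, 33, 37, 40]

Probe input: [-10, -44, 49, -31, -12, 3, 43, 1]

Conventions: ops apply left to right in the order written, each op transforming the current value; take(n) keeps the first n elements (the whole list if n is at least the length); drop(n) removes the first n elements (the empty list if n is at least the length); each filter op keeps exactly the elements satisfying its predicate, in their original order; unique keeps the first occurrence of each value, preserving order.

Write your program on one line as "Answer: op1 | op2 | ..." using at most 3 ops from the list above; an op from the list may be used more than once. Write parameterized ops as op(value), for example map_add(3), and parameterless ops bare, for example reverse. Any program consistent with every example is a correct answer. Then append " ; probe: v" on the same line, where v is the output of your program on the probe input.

filter_gt(-5) | sort_asc | unique ; probe: [1, 3, 43, 49]

Check, running the answer program on each example:
  [17, -25, 18, -43, -37, 38] -> [17, 18, 38] -> [17, 18, 38] -> [17, 18, 38]
  [3, -3, -27, 28, -7, 2, 40, 2, -28] -> [3, -3, 28, 2, 40, 2] -> [-3, 2, 2, 3, 28, 40] -> [-3, 2, 3, 28, 40]
  [37, 33, -25, 40, -28, -32, -9, -4, -7] -> [37, 33, 40, -4] -> [-4, 33, 37, 40] -> [-4, 33, 37, 40]
  probe: [-10, -44, 49, -31, -12, 3, 43, 1] -> [49, 3, 43, 1] -> [1, 3, 43, 49] -> [1, 3, 43, 49]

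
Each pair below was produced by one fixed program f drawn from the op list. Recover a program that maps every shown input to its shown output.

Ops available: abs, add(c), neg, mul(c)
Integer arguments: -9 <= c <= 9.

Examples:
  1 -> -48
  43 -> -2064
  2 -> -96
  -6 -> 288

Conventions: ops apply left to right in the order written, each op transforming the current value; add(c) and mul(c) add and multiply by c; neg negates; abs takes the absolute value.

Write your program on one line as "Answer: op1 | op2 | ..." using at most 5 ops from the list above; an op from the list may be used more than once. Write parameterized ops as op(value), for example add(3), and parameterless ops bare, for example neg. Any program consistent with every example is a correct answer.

neg | mul(8) | mul(3) | mul(-2) | neg

Check, running the answer program on each example:
  1 -> -1 -> -8 -> -24 -> 48 -> -48
  43 -> -43 -> -344 -> -1032 -> 2064 -> -2064
  2 -> -2 -> -16 -> -48 -> 96 -> -96
  -6 -> 6 -> 48 -> 144 -> -288 -> 288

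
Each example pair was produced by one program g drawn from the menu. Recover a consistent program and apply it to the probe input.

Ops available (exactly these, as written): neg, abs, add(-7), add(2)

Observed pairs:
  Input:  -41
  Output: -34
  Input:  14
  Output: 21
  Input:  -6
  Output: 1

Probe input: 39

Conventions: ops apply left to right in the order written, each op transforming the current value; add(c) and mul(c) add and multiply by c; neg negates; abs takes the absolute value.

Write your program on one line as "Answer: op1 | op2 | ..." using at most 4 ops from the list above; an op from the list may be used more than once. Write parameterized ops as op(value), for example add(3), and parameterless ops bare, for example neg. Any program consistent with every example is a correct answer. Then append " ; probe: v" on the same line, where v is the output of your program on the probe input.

neg | add(-7) | neg ; probe: 46

Check, running the answer program on each example:
  -41 -> 41 -> 34 -> -34
  14 -> -14 -> -21 -> 21
  -6 -> 6 -> -1 -> 1
  probe: 39 -> -39 -> -46 -> 46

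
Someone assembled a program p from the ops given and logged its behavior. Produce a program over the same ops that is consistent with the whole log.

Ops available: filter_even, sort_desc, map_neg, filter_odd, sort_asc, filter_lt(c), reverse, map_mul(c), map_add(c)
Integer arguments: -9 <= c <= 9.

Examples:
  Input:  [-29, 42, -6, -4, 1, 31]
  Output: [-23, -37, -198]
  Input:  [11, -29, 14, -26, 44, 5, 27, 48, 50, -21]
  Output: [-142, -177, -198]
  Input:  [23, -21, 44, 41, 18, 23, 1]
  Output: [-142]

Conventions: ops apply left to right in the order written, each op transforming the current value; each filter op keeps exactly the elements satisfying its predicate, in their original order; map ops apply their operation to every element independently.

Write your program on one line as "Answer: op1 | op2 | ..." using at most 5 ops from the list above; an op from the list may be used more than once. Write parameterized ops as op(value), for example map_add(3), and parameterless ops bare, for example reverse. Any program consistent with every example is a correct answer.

map_add(1) | reverse | map_mul(7) | filter_lt(4) | map_add(-2)

Check, running the answer program on each example:
  [-29, 42, -6, -4, 1, 31] -> [-28, 43, -5, -3, 2, 32] -> [32, 2, -3, -5, 43, -28] -> [224, 14, -21, -35, 301, -196] -> [-21, -35, -196] -> [-23, -37, -198]
  [11, -29, 14, -26, 44, 5, 27, 48, 50, -21] -> [12, -28, 15, -25, 45, 6, 28, 49, 51, -20] -> [-20, 51, 49, 28, 6, 45, -25, 15, -28, 12] -> [-140, 357, 343, 196, 42, 315, -175, 105, -196, 84] -> [-140, -175, -196] -> [-142, -177, -198]
  [23, -21, 44, 41, 18, 23, 1] -> [24, -20, 45, 42, 19, 24, 2] -> [2, 24, 19, 42, 45, -20, 24] -> [14, 168, 133, 294, 315, -140, 168] -> [-140] -> [-142]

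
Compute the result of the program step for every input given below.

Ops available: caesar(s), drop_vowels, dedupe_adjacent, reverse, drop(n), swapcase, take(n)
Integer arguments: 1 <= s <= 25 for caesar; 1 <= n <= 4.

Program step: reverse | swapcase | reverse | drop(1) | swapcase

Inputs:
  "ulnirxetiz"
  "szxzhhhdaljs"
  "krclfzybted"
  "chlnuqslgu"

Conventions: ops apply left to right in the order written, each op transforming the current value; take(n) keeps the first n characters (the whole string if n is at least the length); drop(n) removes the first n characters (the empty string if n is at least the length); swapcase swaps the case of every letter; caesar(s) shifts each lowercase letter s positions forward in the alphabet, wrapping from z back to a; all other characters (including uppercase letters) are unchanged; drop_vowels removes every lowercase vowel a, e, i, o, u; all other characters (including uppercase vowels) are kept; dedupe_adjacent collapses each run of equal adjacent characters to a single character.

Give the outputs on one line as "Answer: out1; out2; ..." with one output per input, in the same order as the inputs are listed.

Execution, op by op:
  "ulnirxetiz" -> "zitexrinlu" -> "ZITEXRINLU" -> "ULNIRXETIZ" -> "LNIRXETIZ" -> "lnirxetiz"
  "szxzhhhdaljs" -> "sjladhhhzxzs" -> "SJLADHHHZXZS" -> "SZXZHHHDALJS" -> "ZXZHHHDALJS" -> "zxzhhhdaljs"
  "krclfzybted" -> "detbyzflcrk" -> "DETBYZFLCRK" -> "KRCLFZYBTED" -> "RCLFZYBTED" -> "rclfzybted"
  "chlnuqslgu" -> "uglsqunlhc" -> "UGLSQUNLHC" -> "CHLNUQSLGU" -> "HLNUQSLGU" -> "hlnuqslgu"

"lnirxetiz"; "zxzhhhdaljs"; "rclfzybted"; "hlnuqslgu"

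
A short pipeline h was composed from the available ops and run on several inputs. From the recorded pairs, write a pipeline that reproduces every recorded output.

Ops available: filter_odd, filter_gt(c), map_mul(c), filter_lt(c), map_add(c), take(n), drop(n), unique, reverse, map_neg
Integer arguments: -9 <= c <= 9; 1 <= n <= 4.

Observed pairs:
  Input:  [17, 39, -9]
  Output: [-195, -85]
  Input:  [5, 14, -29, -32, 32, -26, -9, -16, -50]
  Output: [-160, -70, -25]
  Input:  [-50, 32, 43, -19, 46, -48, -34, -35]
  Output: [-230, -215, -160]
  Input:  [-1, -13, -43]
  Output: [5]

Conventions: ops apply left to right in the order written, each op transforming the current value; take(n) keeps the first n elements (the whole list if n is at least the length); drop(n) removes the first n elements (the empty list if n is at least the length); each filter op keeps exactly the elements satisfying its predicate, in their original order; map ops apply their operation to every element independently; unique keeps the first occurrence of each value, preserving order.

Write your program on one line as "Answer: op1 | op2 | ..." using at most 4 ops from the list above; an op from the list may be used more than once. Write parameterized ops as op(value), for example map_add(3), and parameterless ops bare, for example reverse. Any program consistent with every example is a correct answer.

filter_gt(-8) | reverse | map_mul(-5)

Check, running the answer program on each example:
  [17, 39, -9] -> [17, 39] -> [39, 17] -> [-195, -85]
  [5, 14, -29, -32, 32, -26, -9, -16, -50] -> [5, 14, 32] -> [32, 14, 5] -> [-160, -70, -25]
  [-50, 32, 43, -19, 46, -48, -34, -35] -> [32, 43, 46] -> [46, 43, 32] -> [-230, -215, -160]
  [-1, -13, -43] -> [-1] -> [-1] -> [5]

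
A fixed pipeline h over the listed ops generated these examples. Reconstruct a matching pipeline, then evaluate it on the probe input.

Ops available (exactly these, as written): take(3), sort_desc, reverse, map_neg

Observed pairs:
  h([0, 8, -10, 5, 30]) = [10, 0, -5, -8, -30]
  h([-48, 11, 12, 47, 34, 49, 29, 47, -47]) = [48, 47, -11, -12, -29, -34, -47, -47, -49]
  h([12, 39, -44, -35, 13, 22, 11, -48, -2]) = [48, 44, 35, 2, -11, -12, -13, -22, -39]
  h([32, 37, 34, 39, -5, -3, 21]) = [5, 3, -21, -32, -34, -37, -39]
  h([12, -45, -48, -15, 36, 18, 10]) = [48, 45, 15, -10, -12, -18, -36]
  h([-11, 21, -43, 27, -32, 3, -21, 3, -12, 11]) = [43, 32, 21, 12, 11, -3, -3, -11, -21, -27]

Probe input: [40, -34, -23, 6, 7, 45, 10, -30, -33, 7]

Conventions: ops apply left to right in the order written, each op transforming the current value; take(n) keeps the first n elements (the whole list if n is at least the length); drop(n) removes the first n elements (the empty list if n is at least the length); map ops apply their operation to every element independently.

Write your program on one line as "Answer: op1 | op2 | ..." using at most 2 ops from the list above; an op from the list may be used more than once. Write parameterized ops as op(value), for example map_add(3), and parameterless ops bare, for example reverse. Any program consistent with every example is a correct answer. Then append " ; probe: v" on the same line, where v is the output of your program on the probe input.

map_neg | sort_desc ; probe: [34, 33, 30, 23, -6, -7, -7, -10, -40, -45]

Check, running the answer program on each example:
  [0, 8, -10, 5, 30] -> [0, -8, 10, -5, -30] -> [10, 0, -5, -8, -30]
  [-48, 11, 12, 47, 34, 49, 29, 47, -47] -> [48, -11, -12, -47, -34, -49, -29, -47, 47] -> [48, 47, -11, -12, -29, -34, -47, -47, -49]
  [12, 39, -44, -35, 13, 22, 11, -48, -2] -> [-12, -39, 44, 35, -13, -22, -11, 48, 2] -> [48, 44, 35, 2, -11, -12, -13, -22, -39]
  [32, 37, 34, 39, -5, -3, 21] -> [-32, -37, -34, -39, 5, 3, -21] -> [5, 3, -21, -32, -34, -37, -39]
  [12, -45, -48, -15, 36, 18, 10] -> [-12, 45, 48, 15, -36, -18, -10] -> [48, 45, 15, -10, -12, -18, -36]
  [-11, 21, -43, 27, -32, 3, -21, 3, -12, 11] -> [11, -21, 43, -27, 32, -3, 21, -3, 12, -11] -> [43, 32, 21, 12, 11, -3, -3, -11, -21, -27]
  probe: [40, -34, -23, 6, 7, 45, 10, -30, -33, 7] -> [-40, 34, 23, -6, -7, -45, -10, 30, 33, -7] -> [34, 33, 30, 23, -6, -7, -7, -10, -40, -45]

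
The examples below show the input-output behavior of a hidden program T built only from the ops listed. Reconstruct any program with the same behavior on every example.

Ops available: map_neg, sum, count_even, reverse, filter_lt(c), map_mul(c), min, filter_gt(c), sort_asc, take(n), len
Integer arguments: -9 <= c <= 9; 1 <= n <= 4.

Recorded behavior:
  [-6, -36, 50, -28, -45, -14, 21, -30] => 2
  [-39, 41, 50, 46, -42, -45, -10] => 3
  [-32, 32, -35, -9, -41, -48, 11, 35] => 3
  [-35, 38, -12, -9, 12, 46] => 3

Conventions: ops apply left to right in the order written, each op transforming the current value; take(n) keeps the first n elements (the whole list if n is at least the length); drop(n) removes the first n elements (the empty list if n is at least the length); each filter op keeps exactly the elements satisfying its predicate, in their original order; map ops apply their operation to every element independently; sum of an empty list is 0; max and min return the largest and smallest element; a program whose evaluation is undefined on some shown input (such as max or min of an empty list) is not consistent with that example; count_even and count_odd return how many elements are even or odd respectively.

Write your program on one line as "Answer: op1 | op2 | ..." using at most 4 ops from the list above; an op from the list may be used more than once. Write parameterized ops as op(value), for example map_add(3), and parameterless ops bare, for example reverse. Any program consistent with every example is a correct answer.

reverse | filter_gt(-4) | len

Check, running the answer program on each example:
  [-6, -36, 50, -28, -45, -14, 21, -30] -> [-30, 21, -14, -45, -28, 50, -36, -6] -> [21, 50] -> 2
  [-39, 41, 50, 46, -42, -45, -10] -> [-10, -45, -42, 46, 50, 41, -39] -> [46, 50, 41] -> 3
  [-32, 32, -35, -9, -41, -48, 11, 35] -> [35, 11, -48, -41, -9, -35, 32, -32] -> [35, 11, 32] -> 3
  [-35, 38, -12, -9, 12, 46] -> [46, 12, -9, -12, 38, -35] -> [46, 12, 38] -> 3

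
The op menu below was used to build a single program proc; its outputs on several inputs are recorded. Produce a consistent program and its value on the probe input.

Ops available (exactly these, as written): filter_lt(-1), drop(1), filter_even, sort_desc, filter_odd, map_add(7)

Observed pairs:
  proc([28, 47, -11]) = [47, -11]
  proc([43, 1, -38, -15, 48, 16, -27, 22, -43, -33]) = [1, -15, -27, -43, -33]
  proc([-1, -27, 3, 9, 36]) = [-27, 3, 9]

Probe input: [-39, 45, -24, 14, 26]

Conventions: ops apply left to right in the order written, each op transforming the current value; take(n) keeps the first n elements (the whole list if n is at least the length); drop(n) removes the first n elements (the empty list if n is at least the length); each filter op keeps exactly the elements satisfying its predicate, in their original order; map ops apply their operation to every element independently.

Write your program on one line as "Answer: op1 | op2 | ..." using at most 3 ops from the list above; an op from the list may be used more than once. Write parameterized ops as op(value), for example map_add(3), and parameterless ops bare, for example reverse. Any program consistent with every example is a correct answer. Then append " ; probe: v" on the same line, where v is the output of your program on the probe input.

drop(1) | filter_odd ; probe: [45]

Check, running the answer program on each example:
  [28, 47, -11] -> [47, -11] -> [47, -11]
  [43, 1, -38, -15, 48, 16, -27, 22, -43, -33] -> [1, -38, -15, 48, 16, -27, 22, -43, -33] -> [1, -15, -27, -43, -33]
  [-1, -27, 3, 9, 36] -> [-27, 3, 9, 36] -> [-27, 3, 9]
  probe: [-39, 45, -24, 14, 26] -> [45, -24, 14, 26] -> [45]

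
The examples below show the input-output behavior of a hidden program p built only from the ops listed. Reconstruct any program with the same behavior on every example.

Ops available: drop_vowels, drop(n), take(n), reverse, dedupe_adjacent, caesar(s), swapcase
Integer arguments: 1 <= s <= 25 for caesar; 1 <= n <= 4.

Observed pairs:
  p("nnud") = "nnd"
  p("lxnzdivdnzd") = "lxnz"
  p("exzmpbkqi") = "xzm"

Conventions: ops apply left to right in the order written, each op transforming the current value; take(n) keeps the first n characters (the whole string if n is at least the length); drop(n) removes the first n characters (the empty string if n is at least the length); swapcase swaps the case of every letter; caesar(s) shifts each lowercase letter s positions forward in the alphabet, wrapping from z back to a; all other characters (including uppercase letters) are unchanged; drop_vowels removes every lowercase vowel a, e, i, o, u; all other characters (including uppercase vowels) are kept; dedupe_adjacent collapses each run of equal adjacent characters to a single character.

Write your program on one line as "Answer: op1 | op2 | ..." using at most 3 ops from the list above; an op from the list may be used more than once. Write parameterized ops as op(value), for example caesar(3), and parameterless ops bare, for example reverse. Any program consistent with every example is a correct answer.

take(4) | drop_vowels

Check, running the answer program on each example:
  "nnud" -> "nnud" -> "nnd"
  "lxnzdivdnzd" -> "lxnz" -> "lxnz"
  "exzmpbkqi" -> "exzm" -> "xzm"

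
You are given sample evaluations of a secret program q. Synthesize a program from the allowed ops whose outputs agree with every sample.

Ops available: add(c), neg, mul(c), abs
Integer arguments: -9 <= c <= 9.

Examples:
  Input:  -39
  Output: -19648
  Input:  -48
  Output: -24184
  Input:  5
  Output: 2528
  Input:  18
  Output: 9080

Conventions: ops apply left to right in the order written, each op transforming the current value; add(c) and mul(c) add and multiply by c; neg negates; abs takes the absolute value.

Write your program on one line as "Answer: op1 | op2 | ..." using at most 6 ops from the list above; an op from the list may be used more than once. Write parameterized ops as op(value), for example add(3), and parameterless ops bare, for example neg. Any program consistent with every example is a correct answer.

mul(-9) | mul(7) | mul(8) | neg | add(8)

Check, running the answer program on each example:
  -39 -> 351 -> 2457 -> 19656 -> -19656 -> -19648
  -48 -> 432 -> 3024 -> 24192 -> -24192 -> -24184
  5 -> -45 -> -315 -> -2520 -> 2520 -> 2528
  18 -> -162 -> -1134 -> -9072 -> 9072 -> 9080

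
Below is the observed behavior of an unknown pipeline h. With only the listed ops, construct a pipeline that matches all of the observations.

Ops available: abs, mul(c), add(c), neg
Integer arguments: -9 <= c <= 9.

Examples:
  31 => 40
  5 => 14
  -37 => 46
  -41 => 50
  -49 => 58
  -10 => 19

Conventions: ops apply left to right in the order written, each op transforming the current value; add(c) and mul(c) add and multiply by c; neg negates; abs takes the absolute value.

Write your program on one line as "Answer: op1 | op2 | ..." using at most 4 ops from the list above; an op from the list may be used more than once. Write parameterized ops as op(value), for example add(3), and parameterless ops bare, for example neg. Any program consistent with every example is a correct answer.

neg | abs | add(6) | add(3)

Check, running the answer program on each example:
  31 -> -31 -> 31 -> 37 -> 40
  5 -> -5 -> 5 -> 11 -> 14
  -37 -> 37 -> 37 -> 43 -> 46
  -41 -> 41 -> 41 -> 47 -> 50
  -49 -> 49 -> 49 -> 55 -> 58
  -10 -> 10 -> 10 -> 16 -> 19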